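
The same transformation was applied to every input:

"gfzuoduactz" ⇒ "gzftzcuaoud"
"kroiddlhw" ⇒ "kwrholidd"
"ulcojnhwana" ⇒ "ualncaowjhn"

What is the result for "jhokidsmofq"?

Each output is the input with this applied: take characters alternately from the front and the back (1st, last, 2nd, 2nd-last, ...).
"jhokidsmofq" → "jqhfookmisd".

jqhfookmisd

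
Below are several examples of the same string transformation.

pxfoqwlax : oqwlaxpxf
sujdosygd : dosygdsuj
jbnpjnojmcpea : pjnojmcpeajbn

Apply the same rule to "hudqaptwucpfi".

qaptwucpfihud

What's happening: move the first 3 characters to the end (rotate left by 3).
Doing the same to "hudqaptwucpfi": "qaptwucpfihud".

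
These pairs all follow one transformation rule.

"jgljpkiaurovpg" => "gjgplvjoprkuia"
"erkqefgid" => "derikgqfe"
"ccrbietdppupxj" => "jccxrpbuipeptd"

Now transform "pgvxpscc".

cpgcvsxp

The transformation: swap the first and last characters, then take characters alternately from the front and the back (1st, last, 2nd, 2nd-last, ...).
Starting from "pgvxpscc": after the first operation, "cgvxpscp"; after the second, "cpgcvsxp".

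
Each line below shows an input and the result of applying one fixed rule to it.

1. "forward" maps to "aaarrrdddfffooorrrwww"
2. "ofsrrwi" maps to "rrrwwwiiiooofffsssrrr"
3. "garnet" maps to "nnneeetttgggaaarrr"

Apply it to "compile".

iiillleeecccooommmppp

What's happening: move the last 3 characters to the front (rotate right by 3), then repeat every character 3 times.
For "compile", step one produces "ilecomp"; step two turns that into "iiillleeecccooommmppp".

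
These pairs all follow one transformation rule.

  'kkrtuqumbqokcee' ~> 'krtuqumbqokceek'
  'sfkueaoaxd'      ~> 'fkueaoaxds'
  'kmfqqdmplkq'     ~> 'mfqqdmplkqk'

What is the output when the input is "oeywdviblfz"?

eywdviblfzo

The pattern: move the first character to the end.
For "oeywdviblfz" the result is "eywdviblfzo".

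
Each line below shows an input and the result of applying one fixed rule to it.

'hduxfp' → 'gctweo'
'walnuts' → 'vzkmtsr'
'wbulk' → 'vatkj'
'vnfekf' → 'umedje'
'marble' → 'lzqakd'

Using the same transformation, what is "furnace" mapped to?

Looking at the pairs, the operation is to shift every letter 1 place backward in the alphabet (wrapping around).
On "furnace" that produces "etqmzbd".

etqmzbd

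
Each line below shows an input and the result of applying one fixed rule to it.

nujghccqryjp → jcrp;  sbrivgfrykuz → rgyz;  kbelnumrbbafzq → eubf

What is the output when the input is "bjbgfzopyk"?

bzy

In each case the input is transformed by: keep one character in every 3, starting at position 3 (positions 3rd, 6th, 9th, ...).
On "bjbgfzopyk" that produces "bzy".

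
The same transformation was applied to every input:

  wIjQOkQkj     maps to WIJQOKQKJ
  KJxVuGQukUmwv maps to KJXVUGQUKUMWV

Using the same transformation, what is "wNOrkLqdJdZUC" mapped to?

WNORKLQDJDZUC

The pattern: convert every letter to uppercase.
On "wNOrkLqdJdZUC" that produces "WNORKLQDJDZUC".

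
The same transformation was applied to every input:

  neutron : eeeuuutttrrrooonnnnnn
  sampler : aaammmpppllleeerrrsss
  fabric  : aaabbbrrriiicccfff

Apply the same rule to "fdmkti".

dddmmmkkktttiiifff

The pattern: repeat every character 3 times, then move the first 3 characters to the end (rotate left by 3).
Applying both steps to "fdmkti": "fffdddmmmkkktttiii", then "dddmmmkkktttiiifff".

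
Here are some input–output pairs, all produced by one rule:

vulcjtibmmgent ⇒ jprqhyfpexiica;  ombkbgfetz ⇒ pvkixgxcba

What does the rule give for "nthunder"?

anjpdqjz

Rule — shift every letter 4 places backward in the alphabet (wrapping around), then move the last 2 characters to the front (rotate right by 2).
"nthunder" → "jpdqjzan" → "anjpdqjz".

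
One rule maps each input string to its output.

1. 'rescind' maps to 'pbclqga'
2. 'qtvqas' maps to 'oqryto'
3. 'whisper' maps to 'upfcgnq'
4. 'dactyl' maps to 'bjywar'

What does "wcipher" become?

What's happening: take characters alternately from the front and the back (1st, last, 2nd, 2nd-last, ...), then shift every letter 2 places backward in the alphabet (wrapping around).
Applying both steps to "wcipher": "wrceihp", then "upacgfn".
(Check on "qtvqas": → "qstavq" → "oqryto" ✓)

upacgfn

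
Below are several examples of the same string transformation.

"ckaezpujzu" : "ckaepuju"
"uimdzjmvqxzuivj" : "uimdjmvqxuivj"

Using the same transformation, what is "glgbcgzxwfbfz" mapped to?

glgbcgxwfbf

The pattern: remove every "z".
"glgbcgzxwfbfz" → "glgbcgxwfbf".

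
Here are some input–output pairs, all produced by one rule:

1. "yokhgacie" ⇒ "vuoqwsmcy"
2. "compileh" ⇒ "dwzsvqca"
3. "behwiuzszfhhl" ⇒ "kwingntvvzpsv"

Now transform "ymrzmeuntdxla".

The rule is to move the first 3 characters to the end (rotate left by 3), then shift every letter 12 places backward in the alphabet (wrapping around).
Applying both steps to "ymrzmeuntdxla": "zmeuntdxlaymr", then "nasibhrlzomaf".
(Check on "yokhgacie": → "hgacieyok" → "vuoqwsmcy" ✓)

nasibhrlzomaf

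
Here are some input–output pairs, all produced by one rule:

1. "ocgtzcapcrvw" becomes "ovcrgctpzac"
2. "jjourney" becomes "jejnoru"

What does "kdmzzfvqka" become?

kkdqmvzfz

The transformation: delete the last character, then take characters alternately from the front and the back (1st, last, 2nd, 2nd-last, ...).
So "kdmzzfvqka" becomes "kkdqmvzfz".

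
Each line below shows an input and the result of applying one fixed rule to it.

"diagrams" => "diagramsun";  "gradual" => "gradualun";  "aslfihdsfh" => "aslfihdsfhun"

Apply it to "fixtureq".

fixturequn

The pattern: append "un".
For "fixtureq" the result is "fixturequn".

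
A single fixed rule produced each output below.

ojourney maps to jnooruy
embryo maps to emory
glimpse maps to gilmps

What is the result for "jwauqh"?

hjquw

The transformation: sort the characters into alphabetical order, then delete the first character.
For "jwauqh", step one produces "ahjquw"; step two turns that into "hjquw".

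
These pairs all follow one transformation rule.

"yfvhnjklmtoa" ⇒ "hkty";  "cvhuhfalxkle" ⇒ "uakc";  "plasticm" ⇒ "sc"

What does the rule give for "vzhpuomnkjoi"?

pmjv

Each output is the input with this applied: move the first character to the end, then keep one character in every 3, starting at position 3 (positions 3rd, 6th, 9th, ...).
On "vzhpuomnkjoi": the first step gives "zhpuomnkjoiv", and the second then gives "pmjv".
(Check on "cvhuhfalxkle": → "vhuhfalxklec" → "uakc" ✓)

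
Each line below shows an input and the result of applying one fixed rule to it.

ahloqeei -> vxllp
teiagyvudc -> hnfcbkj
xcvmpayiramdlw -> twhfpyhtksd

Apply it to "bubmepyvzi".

In each case the input is transformed by: delete the first 3 characters, then shift every letter 7 places forward in the alphabet (wrapping around).
Applying both steps to "bubmepyvzi": "mepyvzi", then "tlwfcgp".

tlwfcgp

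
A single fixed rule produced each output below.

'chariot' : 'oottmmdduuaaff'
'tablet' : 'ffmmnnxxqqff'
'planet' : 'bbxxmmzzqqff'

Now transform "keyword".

Looking at the pairs, the operation is to shift every letter 12 places forward in the alphabet (wrapping around), then double every character.
Working it through for "keyword": intermediate "wqkiadp", final "wwqqkkiiaaddpp".

wwqqkkiiaaddpp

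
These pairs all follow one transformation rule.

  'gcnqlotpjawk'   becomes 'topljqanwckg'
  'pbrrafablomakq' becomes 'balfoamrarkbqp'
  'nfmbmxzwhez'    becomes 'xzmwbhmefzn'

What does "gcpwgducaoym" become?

udcgawopycmg

The transformation: take characters alternately from the front and the back (1st, last, 2nd, 2nd-last, ...), then reverse the string.
Working it through for "gcpwgducaoym": intermediate "gmcypowagcdu", final "udcgawopycmg".
(Check on "pbrrafablomakq": → "pqbkrarmaoflab" → "balfoamrarkbqp" ✓)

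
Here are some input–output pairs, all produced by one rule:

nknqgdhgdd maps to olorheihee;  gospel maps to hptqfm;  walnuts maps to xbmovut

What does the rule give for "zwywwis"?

Looking at the pairs, the operation is to shift every letter 1 place forward in the alphabet (wrapping around).
Doing the same to "zwywwis": "axzxxjt".

axzxxjt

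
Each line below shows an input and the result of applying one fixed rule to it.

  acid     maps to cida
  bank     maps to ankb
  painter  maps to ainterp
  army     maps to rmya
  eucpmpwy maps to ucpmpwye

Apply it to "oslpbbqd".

What's happening: move the first character to the end.
So "oslpbbqd" becomes "slpbbqdo".

slpbbqdo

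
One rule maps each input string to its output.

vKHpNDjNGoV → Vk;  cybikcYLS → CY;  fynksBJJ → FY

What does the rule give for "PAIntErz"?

In each case the input is transformed by: flip the case of every letter, then keep only the first 2 characters.
Applying that to "PAIntErz" gives "pa".
(Check on "fynksBJJ": → "FYNKSbjj" → "FY" ✓)

pa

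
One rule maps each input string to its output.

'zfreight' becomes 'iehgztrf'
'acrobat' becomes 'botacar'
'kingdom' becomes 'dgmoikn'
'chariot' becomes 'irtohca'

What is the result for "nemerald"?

The transformation: move the first 3 characters to the end (rotate left by 3), then swap each adjacent pair of characters (1↔2, 3↔4, ...).
Applying both steps to "nemerald": "eraldnem", then "relandme".

relandme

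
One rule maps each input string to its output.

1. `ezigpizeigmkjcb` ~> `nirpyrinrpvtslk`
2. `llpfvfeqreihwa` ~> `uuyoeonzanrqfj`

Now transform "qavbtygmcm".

The rule is to shift every letter 9 places forward in the alphabet (wrapping around).
Applying that to "qavbtygmcm" gives "zjekchpvlv".

zjekchpvlv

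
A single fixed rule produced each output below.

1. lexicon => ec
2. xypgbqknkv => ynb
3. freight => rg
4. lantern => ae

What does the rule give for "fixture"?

Each output is the input with this applied: take characters alternately from the front and the back (1st, last, 2nd, 2nd-last, ...), then keep one character in every 3, starting at position 3 (positions 3rd, 6th, 9th, ...).
Working it through for "fixture": intermediate "feirxut", final "iu".

iu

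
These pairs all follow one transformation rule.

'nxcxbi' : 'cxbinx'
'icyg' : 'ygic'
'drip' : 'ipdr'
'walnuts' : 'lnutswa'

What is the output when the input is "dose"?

The transformation: move the first 2 characters to the end (rotate left by 2).
Applying that to "dose" gives "sedo".

sedo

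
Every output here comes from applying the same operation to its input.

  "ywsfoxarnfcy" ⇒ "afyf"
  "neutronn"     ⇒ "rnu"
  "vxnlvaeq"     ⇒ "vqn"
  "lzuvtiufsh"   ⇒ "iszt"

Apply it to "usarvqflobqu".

fbur

The pattern: swap the front and back halves of the string, then keep one character in every 3, starting at position 1 (positions 1st, 4th, 7th, ...).
Applying both steps to "usarvqflobqu": "flobquusarvq", then "fbur".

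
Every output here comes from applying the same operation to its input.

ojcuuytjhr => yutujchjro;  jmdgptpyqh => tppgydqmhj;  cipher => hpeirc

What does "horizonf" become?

The rule is to swap the front and back halves of the string, then take characters alternately from the front and the back (1st, last, 2nd, 2nd-last, ...).
"horizonf" → "zonfhori" → "ziornofh".

ziornofh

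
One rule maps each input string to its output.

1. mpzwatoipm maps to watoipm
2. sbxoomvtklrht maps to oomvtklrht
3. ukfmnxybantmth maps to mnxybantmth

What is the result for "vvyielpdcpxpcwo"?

Rule — delete the first 3 characters.
"vvyielpdcpxpcwo" → "ielpdcpxpcwo".

ielpdcpxpcwo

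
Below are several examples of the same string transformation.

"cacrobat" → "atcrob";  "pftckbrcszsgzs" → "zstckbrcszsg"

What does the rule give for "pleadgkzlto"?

toeadgkzl

Rule — delete the first 2 characters, then move the last 2 characters to the front (rotate right by 2).
For "pleadgkzlto" the result is "toeadgkzl".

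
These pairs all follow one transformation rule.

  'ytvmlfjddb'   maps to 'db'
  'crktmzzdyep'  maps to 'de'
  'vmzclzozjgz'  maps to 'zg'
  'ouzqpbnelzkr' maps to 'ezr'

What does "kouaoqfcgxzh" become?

In each case the input is transformed by: keep every other character starting from the second (positions 2nd, 4th, 6th, ...), then delete the first 3 characters.
"kouaoqfcgxzh" → "oaqcxh" → "cxh".

cxh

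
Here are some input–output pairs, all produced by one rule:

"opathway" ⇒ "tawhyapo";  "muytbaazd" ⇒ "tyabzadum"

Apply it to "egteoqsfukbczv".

What's happening: swap each adjacent pair of characters (1↔2, 3↔4, ...), then move the first 2 characters to the end (rotate left by 2).
Applying that to "egteoqsfukbczv" gives "etqofskucbvzge".

etqofskucbvzge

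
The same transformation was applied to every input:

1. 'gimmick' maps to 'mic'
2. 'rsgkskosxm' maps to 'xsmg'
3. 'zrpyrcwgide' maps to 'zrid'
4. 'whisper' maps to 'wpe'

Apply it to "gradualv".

In each case the input is transformed by: sort the characters into reverse alphabetical order, then keep one character in every 3, starting at position 1 (positions 1st, 4th, 7th, ...).
On "gradualv" that produces "vla".

vla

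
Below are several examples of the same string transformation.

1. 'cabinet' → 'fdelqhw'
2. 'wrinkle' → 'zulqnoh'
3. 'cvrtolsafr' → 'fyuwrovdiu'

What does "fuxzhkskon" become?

Rule — shift every letter 3 places forward in the alphabet (wrapping around).
On "fuxzhkskon" that produces "ixacknvnrq".

ixacknvnrq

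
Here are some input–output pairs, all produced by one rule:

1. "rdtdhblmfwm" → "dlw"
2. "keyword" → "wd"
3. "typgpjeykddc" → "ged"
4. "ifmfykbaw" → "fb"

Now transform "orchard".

The transformation: keep one character in every 3, starting at position 1 (positions 1st, 4th, 7th, ...), then delete the first character.
Working it through for "orchard": intermediate "ohd", final "hd".

hd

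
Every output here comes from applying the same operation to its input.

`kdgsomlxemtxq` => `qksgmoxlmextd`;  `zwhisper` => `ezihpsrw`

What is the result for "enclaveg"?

eelcvagn

The pattern: swap each adjacent pair of characters (1↔2, 3↔4, ...), then swap the first and last characters.
"enclaveg" → "nelcvage" → "eelcvagn".
(Check on "zwhisper": → "wzihpsre" → "ezihpsrw" ✓)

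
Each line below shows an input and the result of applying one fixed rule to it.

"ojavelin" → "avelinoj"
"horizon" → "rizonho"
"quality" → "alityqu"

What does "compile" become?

Each output is the input with this applied: move the first 2 characters to the end (rotate left by 2).
"compile" → "mpileco".

mpileco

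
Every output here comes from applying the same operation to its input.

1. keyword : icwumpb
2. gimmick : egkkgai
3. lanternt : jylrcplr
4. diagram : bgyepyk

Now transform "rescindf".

pcqaglbd

The pattern: shift every letter 2 places backward in the alphabet (wrapping around).
"rescindf" → "pcqaglbd".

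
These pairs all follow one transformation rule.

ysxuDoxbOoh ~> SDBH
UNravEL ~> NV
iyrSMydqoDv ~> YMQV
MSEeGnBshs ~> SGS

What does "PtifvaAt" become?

Each output is the input with this applied: keep one character in every 3, starting at position 2 (positions 2nd, 5th, 8th, ...), then convert every letter to uppercase.
On "PtifvaAt": the first step gives "tvt", and the second then gives "TVT".
(Check on "ysxuDoxbOoh": → "sDbh" → "SDBH" ✓)

TVT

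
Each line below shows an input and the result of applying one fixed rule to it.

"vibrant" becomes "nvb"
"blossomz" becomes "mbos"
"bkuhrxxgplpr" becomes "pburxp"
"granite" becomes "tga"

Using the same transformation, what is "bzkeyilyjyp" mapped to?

Looking at the pairs, the operation is to move the last 3 characters to the front (rotate right by 3), then keep every other character starting from the second (positions 2nd, 4th, 6th, ...).
Applying both steps to "bzkeyilyjyp": "jypbzkeyily", then "ybkyl".

ybkyl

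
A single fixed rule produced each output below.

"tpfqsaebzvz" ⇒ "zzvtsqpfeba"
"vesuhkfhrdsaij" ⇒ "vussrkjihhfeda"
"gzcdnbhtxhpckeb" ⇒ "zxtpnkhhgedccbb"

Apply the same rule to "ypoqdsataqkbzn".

Rule — sort the characters into reverse alphabetical order.
So "ypoqdsataqkbzn" becomes "zytsqqponkdbaa".

zytsqqponkdbaa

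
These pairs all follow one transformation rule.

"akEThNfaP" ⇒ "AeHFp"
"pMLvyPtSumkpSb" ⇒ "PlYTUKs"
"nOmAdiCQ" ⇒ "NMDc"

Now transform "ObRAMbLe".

Rule — flip the case of every letter, then keep every other character starting from the first (positions 1st, 3rd, 5th, ...).
Starting from "ObRAMbLe": after the first operation, "oBramBlE"; after the second, "orml".
(Check on "akEThNfaP": → "AKetHnFAp" → "AeHFp" ✓)

orml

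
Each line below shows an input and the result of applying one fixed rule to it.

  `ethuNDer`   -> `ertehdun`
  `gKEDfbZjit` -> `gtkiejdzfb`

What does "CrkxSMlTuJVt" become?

ctrvkjxustml

Rule — take characters alternately from the front and the back (1st, last, 2nd, 2nd-last, ...), then convert every letter to lowercase.
Starting from "CrkxSMlTuJVt": after the first operation, "CtrVkJxuSTMl"; after the second, "ctrvkjxustml".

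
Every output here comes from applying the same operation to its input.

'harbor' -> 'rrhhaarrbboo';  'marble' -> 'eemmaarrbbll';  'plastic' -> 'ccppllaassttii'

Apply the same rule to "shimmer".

rrsshhiimmmmee

Rule — double every character, then move the last 2 characters to the front (rotate right by 2).
Applying both steps to "shimmer": "sshhiimmmmeerr", then "rrsshhiimmmmee".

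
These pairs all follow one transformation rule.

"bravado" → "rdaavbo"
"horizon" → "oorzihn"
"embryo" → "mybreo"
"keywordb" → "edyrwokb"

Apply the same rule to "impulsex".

Each output is the input with this applied: take characters alternately from the front and the back (1st, last, 2nd, 2nd-last, ...), then move the first 2 characters to the end (rotate left by 2).
On "impulsex": the first step gives "ixmepsul", and the second then gives "mepsulix".
(Check on "horizon": → "hnoorzi" → "oorzihn" ✓)

mepsulix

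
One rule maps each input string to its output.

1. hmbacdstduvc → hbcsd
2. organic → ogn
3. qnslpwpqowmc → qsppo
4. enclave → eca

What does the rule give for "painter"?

Each output is the input with this applied: delete the last 2 characters, then keep every other character starting from the first (positions 1st, 3rd, 5th, ...).
For "painter" the result is "pit".
(Check on "enclave": → "encla" → "eca" ✓)

pit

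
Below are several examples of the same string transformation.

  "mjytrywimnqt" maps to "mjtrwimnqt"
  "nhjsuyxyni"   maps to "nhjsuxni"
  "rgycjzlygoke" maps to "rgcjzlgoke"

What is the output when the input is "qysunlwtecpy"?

qsunlwtecp

Looking at the pairs, the operation is to remove every "y".
Doing the same to "qysunlwtecpy": "qsunlwtecp".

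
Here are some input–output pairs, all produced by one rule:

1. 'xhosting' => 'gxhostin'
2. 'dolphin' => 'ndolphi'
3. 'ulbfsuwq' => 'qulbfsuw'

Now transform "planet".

Rule — move the last character to the front.
Doing the same to "planet": "tplane".

tplane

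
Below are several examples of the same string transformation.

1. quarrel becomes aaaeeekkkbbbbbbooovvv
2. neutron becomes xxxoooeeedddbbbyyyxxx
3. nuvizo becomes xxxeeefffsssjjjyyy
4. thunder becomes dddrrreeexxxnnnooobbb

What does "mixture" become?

wwwssshhhdddeeebbbooo

What's happening: repeat every character 3 times, then shift every letter 10 places forward in the alphabet (wrapping around).
On "mixture": the first step gives "mmmiiixxxtttuuurrreee", and the second then gives "wwwssshhhdddeeebbbooo".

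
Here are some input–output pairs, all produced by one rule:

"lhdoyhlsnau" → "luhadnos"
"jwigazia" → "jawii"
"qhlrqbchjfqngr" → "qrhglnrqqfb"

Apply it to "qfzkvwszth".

qhftzzk

Rule — take characters alternately from the front and the back (1st, last, 2nd, 2nd-last, ...), then delete the last 3 characters.
Applying both steps to "qfzkvwszth": "qhftzzksvw", then "qhftzzk".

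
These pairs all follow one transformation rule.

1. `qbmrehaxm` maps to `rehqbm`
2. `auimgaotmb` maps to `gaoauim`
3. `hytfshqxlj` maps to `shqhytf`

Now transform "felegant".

legfe

What's happening: delete the last 3 characters, then move the last 3 characters to the front (rotate right by 3).
For "felegant", step one produces "feleg"; step two turns that into "legfe".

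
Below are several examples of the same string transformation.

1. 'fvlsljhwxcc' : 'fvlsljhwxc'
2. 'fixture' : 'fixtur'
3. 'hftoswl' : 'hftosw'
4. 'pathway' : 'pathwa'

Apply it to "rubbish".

rubbis

Looking at the pairs, the operation is to delete the last character.
"rubbish" → "rubbis".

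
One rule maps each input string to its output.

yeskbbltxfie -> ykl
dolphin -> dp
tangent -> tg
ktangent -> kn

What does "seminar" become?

The pattern: keep one character in every 3, starting at position 1 (positions 1st, 4th, 7th, ...), then delete the last character.
"seminar" → "sir" → "si".

si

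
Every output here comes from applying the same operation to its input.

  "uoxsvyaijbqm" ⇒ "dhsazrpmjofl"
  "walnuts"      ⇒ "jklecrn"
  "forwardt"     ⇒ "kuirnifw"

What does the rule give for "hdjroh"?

In each case the input is transformed by: reverse the string, then shift every letter 9 places backward in the alphabet (wrapping around).
For "hdjroh", step one produces "horjdh"; step two turns that into "yfiauy".

yfiauy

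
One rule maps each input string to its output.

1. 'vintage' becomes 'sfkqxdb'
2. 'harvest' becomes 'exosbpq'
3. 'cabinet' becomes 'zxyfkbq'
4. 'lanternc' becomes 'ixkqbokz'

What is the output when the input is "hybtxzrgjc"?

The rule is to shift every letter 3 places backward in the alphabet (wrapping around).
On "hybtxzrgjc" that produces "evyquwodgz".

evyquwodgz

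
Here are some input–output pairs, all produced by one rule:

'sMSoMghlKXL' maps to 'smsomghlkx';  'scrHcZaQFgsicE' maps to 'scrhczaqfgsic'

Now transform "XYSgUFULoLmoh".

xysgufulolmo

The rule is to delete the last character, then convert every letter to lowercase.
On "XYSgUFULoLmoh": the first step gives "XYSgUFULoLmo", and the second then gives "xysgufulolmo".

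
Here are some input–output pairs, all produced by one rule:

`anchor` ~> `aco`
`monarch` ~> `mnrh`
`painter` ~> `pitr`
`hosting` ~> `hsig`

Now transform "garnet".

gre

The pattern: keep every other character starting from the first (positions 1st, 3rd, 5th, ...).
"garnet" → "gre".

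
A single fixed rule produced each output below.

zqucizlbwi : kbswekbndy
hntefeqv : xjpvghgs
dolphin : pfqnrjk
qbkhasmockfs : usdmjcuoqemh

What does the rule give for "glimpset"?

The pattern: move the last character to the front, then shift every letter 2 places forward in the alphabet (wrapping around).
Applying that to "glimpset" gives "vinkorug".

vinkorug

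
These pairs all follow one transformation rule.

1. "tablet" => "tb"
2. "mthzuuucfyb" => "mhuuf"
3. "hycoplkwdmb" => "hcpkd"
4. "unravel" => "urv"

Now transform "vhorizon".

voi

Looking at the pairs, the operation is to keep every other character starting from the first (positions 1st, 3rd, 5th, ...), then delete the last character.
For "vhorizon", step one produces "voio"; step two turns that into "voi".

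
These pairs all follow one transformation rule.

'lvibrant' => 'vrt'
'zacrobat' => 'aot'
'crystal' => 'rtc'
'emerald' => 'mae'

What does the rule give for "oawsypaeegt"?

ayet

Each output is the input with this applied: move the first character to the end, then keep one character in every 3, starting at position 1 (positions 1st, 4th, 7th, ...).
Starting from "oawsypaeegt": after the first operation, "awsypaeegto"; after the second, "ayet".
(Check on "emerald": → "meralde" → "mae" ✓)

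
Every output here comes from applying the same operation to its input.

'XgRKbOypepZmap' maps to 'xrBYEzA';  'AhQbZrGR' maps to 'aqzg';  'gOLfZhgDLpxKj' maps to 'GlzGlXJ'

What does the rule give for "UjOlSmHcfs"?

uoshF

Each output is the input with this applied: flip the case of every letter, then keep every other character starting from the first (positions 1st, 3rd, 5th, ...).
Working it through for "UjOlSmHcfs": intermediate "uJoLsMhCFS", final "uoshF".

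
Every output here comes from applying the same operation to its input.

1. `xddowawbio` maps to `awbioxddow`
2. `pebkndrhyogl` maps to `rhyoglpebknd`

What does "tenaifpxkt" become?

In each case the input is transformed by: swap the front and back halves of the string.
So "tenaifpxkt" becomes "fpxkttenai".

fpxkttenai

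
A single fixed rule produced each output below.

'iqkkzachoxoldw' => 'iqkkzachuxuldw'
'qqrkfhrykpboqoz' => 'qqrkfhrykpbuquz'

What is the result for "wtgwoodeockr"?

wtgwuudeuckr

The pattern: replace every "o" with "u".
For "wtgwoodeockr" the result is "wtgwuudeuckr".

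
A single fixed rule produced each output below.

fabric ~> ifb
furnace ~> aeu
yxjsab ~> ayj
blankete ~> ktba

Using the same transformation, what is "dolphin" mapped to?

Each output is the input with this applied: move the first 3 characters to the end (rotate left by 3), then keep every other character starting from the second (positions 2nd, 4th, 6th, ...).
Working it through for "dolphin": intermediate "phindol", final "hno".

hno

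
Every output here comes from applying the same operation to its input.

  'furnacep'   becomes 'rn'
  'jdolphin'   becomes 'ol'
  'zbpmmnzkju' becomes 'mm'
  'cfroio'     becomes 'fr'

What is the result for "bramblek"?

am

Rule — swap the front and back halves of the string, then keep only the last 2 characters.
For "bramblek", step one produces "blekbram"; step two turns that into "am".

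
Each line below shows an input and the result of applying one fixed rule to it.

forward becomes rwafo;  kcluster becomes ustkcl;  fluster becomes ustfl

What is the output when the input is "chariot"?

The rule is to delete the last 2 characters, then move the last 3 characters to the front (rotate right by 3).
Starting from "chariot": after the first operation, "chari"; after the second, "arich".

arich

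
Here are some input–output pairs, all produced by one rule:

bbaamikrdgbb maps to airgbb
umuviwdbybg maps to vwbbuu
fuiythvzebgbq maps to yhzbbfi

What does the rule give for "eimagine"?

aiei

In each case the input is transformed by: move the first 3 characters to the end (rotate left by 3), then keep every other character starting from the first (positions 1st, 3rd, 5th, ...).
"eimagine" → "agineeim" → "aiei".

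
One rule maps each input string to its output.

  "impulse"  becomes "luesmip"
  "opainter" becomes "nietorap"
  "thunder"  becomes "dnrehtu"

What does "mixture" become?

Rule — move the first 3 characters to the end (rotate left by 3), then swap each adjacent pair of characters (1↔2, 3↔4, ...).
Working it through for "mixture": intermediate "turemix", final "uterimx".

uterimx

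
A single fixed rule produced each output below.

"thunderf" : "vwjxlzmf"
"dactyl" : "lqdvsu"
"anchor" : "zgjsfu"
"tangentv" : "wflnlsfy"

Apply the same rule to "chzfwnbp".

Each output is the input with this applied: shift every letter 8 places backward in the alphabet (wrapping around), then swap the front and back halves of the string.
Starting from "chzfwnbp": after the first operation, "uzrxofth"; after the second, "ofthuzrx".

ofthuzrx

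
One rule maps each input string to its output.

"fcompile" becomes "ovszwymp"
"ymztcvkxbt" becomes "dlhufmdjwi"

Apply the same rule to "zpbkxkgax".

hkquhulzj

The pattern: reverse the string, then shift every letter 10 places forward in the alphabet (wrapping around).
Applying both steps to "zpbkxkgax": "xagkxkbpz", then "hkquhulzj".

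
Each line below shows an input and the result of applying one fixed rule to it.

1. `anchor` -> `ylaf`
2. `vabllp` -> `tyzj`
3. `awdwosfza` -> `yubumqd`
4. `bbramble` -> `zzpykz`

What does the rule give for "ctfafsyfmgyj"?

The rule is to shift every letter 2 places backward in the alphabet (wrapping around), then delete the last 2 characters.
Starting from "ctfafsyfmgyj": after the first operation, "ardydqwdkewh"; after the second, "ardydqwdke".

ardydqwdke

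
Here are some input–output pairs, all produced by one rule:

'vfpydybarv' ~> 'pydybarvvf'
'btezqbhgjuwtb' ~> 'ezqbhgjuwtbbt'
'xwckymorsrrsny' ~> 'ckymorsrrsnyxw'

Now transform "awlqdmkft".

lqdmkftaw

In each case the input is transformed by: move the first 2 characters to the end (rotate left by 2).
On "awlqdmkft" that produces "lqdmkftaw".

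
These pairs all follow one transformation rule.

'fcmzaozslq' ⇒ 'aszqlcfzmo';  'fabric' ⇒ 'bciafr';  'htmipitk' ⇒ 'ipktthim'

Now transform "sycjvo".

The transformation: swap each adjacent pair of characters (1↔2, 3↔4, ...), then swap the front and back halves of the string.
Applying that to "sycjvo" gives "covysj".

covysj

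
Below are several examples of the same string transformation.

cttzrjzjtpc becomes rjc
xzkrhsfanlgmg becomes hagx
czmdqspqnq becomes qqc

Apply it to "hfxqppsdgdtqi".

Looking at the pairs, the operation is to move the first 2 characters to the end (rotate left by 2), then keep one character in every 3, starting at position 3 (positions 3rd, 6th, 9th, ...).
For "hfxqppsdgdtqi", step one produces "xqppsdgdtqihf"; step two turns that into "pdth".

pdth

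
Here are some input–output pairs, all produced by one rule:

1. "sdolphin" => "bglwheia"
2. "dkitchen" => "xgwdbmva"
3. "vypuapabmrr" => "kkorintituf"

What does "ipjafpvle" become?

exbictyio

What's happening: move the last 2 characters to the front (rotate right by 2), then shift every letter 7 places backward in the alphabet (wrapping around).
"ipjafpvle" → "exbictyio".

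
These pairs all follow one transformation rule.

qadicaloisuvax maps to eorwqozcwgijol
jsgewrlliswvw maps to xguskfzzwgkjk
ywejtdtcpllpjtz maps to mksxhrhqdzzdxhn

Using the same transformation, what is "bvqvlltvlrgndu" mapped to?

pjejzzhjzfubri

What's happening: shift every letter 12 places backward in the alphabet (wrapping around).
"bvqvlltvlrgndu" → "pjejzzhjzfubri".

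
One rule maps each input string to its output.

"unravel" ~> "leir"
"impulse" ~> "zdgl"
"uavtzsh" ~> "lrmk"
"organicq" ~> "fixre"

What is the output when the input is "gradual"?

xiru

In each case the input is transformed by: shift every letter 9 places backward in the alphabet (wrapping around), then delete the last 3 characters.
On "gradual": the first step gives "xirulrc", and the second then gives "xiru".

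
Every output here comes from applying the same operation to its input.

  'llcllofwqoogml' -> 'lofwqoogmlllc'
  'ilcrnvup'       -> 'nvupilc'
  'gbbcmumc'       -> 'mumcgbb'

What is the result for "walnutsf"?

Looking at the pairs, the operation is to move the first 3 characters to the end (rotate left by 3), then delete the first character.
For "walnutsf", step one produces "nutsfwal"; step two turns that into "utsfwal".

utsfwal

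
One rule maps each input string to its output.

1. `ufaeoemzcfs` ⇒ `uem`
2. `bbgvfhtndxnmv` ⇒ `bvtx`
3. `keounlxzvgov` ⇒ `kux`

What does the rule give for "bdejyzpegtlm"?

Rule — delete the last 3 characters, then keep one character in every 3, starting at position 1 (positions 1st, 4th, 7th, ...).
Working it through for "bdejyzpegtlm": intermediate "bdejyzpeg", final "bjp".

bjp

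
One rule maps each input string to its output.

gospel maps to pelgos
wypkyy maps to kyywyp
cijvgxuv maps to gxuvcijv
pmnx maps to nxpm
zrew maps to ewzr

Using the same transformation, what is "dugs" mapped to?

gsdu

In each case the input is transformed by: swap the front and back halves of the string.
For "dugs" the result is "gsdu".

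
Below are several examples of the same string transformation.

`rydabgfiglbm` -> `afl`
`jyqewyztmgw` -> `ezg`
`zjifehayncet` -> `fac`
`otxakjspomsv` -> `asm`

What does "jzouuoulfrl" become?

uur

Each output is the input with this applied: delete the first 3 characters, then keep one character in every 3, starting at position 1 (positions 1st, 4th, 7th, ...).
Starting from "jzouuoulfrl": after the first operation, "uuoulfrl"; after the second, "uur".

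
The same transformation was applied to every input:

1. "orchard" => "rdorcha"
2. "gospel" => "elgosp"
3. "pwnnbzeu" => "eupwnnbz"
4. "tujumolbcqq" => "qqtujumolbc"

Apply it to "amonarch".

chamonar

The transformation: move the last 2 characters to the front (rotate right by 2).
Applying that to "amonarch" gives "chamonar".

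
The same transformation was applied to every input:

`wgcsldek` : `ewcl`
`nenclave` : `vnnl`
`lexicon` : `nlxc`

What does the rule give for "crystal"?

lcyt

What's happening: keep every other character starting from the first (positions 1st, 3rd, 5th, ...), then move the last character to the front.
Starting from "crystal": after the first operation, "cytl"; after the second, "lcyt".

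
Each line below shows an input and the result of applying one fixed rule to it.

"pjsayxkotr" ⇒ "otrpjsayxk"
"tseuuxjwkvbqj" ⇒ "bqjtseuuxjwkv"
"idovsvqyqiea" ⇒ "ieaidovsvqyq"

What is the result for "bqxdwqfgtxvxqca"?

qcabqxdwqfgtxvx

The transformation: move the last 3 characters to the front (rotate right by 3).
Applying that to "bqxdwqfgtxvxqca" gives "qcabqxdwqfgtxvx".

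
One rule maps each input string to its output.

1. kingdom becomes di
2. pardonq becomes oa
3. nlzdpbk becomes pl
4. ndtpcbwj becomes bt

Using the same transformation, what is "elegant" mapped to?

What's happening: reverse the string, then keep one character in every 3, starting at position 3 (positions 3rd, 6th, 9th, ...).
On "elegant": the first step gives "tnagele", and the second then gives "al".

al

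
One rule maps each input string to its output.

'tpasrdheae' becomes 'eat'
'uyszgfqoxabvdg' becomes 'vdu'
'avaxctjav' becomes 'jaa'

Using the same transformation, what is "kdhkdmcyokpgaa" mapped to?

What's happening: swap the first and last characters, then keep only the last 3 characters.
On "kdhkdmcyokpgaa" that produces "gak".

gak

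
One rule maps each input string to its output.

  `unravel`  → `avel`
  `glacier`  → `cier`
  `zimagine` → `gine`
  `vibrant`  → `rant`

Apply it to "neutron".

Rule — keep only the last 4 characters.
On "neutron" that produces "tron".

tron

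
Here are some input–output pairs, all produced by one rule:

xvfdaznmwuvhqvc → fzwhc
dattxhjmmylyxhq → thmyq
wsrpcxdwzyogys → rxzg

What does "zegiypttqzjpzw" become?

gpqp

Rule — keep one character in every 3, starting at position 3 (positions 3rd, 6th, 9th, ...).
Applying that to "zegiypttqzjpzw" gives "gpqp".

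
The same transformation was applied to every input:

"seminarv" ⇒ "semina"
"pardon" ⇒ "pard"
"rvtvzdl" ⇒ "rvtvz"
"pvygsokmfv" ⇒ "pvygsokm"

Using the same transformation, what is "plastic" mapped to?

plast

Each output is the input with this applied: delete the last 2 characters.
On "plastic" that produces "plast".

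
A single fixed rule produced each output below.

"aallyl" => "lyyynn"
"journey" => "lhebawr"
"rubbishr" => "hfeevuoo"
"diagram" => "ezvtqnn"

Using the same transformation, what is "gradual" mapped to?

heytqnn

The rule is to sort the characters into reverse alphabetical order, then shift every letter 13 places forward in the alphabet (wrapping around) — i.e. ROT13.
On "gradual": the first step gives "urlgdaa", and the second then gives "heytqnn".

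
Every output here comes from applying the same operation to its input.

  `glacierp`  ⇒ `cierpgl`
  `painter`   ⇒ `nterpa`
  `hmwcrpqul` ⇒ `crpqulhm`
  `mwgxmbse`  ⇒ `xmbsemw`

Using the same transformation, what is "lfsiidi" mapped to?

Rule — move the first 2 characters to the end (rotate left by 2), then delete the first character.
Starting from "lfsiidi": after the first operation, "siidilf"; after the second, "iidilf".

iidilf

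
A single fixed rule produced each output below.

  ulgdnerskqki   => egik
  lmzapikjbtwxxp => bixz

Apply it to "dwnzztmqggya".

The pattern: keep one character in every 3, starting at position 3 (positions 3rd, 6th, 9th, ...), then sort the characters into alphabetical order.
"dwnzztmqggya" → "ntga" → "agnt".

agnt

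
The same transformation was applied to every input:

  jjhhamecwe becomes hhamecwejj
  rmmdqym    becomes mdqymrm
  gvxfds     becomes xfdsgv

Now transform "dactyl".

ctylda

The rule is to move the first 2 characters to the end (rotate left by 2).
For "dactyl" the result is "ctylda".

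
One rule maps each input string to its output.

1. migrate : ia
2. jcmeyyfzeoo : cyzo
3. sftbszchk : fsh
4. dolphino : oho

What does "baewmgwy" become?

amy

Each output is the input with this applied: keep one character in every 3, starting at position 2 (positions 2nd, 5th, 8th, ...).
"baewmgwy" → "amy".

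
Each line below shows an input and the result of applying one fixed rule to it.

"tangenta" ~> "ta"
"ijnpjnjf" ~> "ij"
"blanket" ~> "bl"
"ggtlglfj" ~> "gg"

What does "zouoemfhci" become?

Each output is the input with this applied: keep only the first 2 characters.
Applying that to "zouoemfhci" gives "zo".

zo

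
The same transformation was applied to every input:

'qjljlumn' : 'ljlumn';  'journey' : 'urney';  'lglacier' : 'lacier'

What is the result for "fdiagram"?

The rule is to delete the first 2 characters.
"fdiagram" → "iagram".

iagram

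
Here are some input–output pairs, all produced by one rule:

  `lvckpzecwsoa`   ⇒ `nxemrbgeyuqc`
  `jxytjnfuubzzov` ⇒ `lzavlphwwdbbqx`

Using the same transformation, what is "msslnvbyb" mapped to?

ouunpxdad

The rule is to shift every letter 2 places forward in the alphabet (wrapping around).
Doing the same to "msslnvbyb": "ouunpxdad".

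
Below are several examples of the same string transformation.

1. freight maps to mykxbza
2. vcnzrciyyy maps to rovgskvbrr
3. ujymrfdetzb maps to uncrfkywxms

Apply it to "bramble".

The transformation: shift every letter 7 places backward in the alphabet (wrapping around), then move the last character to the front.
Starting from "bramble": after the first operation, "uktfuex"; after the second, "xuktfue".

xuktfue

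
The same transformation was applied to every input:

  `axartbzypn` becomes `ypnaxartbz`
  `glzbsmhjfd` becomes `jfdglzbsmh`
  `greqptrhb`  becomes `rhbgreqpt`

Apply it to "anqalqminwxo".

The rule is to move the last 3 characters to the front (rotate right by 3).
On "anqalqminwxo" that produces "wxoanqalqmin".

wxoanqalqmin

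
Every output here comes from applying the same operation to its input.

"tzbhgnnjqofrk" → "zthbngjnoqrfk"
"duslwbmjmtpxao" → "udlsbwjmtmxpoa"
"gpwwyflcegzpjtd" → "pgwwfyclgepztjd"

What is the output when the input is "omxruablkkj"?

Looking at the pairs, the operation is to swap each adjacent pair of characters (1↔2, 3↔4, ...).
For "omxruablkkj" the result is "morxaulbkkj".

morxaulbkkj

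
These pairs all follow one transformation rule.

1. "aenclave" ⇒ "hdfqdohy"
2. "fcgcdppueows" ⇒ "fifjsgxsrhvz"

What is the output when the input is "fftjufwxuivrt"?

iimwixazlxuyw

The transformation: swap each adjacent pair of characters (1↔2, 3↔4, ...), then shift every letter 3 places forward in the alphabet (wrapping around).
For "fftjufwxuivrt", step one produces "ffjtfuxwiurvt"; step two turns that into "iimwixazlxuyw".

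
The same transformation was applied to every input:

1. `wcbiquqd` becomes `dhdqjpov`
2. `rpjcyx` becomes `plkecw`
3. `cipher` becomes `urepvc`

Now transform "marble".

oyrzne

The transformation: swap the front and back halves of the string, then shift every letter 13 places forward in the alphabet (wrapping around) — i.e. ROT13.
Starting from "marble": after the first operation, "blemar"; after the second, "oyrzne".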